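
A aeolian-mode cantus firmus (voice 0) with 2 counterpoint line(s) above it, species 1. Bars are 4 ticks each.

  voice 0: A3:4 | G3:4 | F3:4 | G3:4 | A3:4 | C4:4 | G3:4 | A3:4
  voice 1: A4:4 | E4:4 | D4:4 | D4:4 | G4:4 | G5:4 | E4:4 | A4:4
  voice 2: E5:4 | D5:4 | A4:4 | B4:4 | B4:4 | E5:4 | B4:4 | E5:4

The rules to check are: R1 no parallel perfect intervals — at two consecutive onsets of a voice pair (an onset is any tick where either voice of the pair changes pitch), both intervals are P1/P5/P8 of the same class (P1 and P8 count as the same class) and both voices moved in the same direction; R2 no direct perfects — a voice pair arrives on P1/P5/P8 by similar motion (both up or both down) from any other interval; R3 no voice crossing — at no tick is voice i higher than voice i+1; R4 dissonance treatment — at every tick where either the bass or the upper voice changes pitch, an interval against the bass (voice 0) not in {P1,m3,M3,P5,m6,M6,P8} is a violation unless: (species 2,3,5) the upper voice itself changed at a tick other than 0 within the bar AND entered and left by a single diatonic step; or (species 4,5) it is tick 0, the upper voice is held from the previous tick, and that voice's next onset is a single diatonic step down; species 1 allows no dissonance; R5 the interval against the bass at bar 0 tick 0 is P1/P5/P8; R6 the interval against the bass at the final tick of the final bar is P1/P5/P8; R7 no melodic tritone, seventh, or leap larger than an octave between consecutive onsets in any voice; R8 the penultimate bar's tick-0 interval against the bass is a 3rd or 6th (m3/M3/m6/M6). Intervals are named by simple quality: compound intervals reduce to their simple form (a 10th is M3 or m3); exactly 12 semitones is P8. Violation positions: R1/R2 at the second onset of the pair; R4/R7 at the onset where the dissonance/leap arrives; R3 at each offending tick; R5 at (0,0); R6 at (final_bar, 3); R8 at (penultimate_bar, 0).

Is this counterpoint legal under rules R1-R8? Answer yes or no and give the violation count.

No (14 violations)

bar 0: v0=A3 v1=A4 v2=E5 (P5)
bar 1: v0=G3 v1=E4 v2=D5 (P5)
bar 2: v0=F3 v1=D4 v2=A4 (M3)
bar 3: v0=G3 v1=D4 v2=B4 (M3)
bar 4: v0=A3 v1=G4 v2=B4 (M2)
bar 5: v0=C4 v1=G5 v2=E5 (M3)
bar 6: v0=G3 v1=E4 v2=B4 (M3)
bar 7: v0=A3 v1=A4 v2=E5 (P5)
  R1 @ bar1.0: A3/E5 P5 -> G3/D5 P5 similar
  R2 @ bar2.0: E4/D5 m7 -> D4/A4 P5 similar
  R4 @ bar4.0: A3/G4 m7 untreated
  R4 @ bar4.0: A3/B4 M2 untreated
  R2 @ bar5.0: A3/G4 m7 -> C4/G5 P5 similar
  R3 @ bar5.0: G5 above E5
  R3 @ bar5.1: G5 above E5
  R3 @ bar5.2: G5 above E5
  R3 @ bar5.3: G5 above E5
  R2 @ bar6.0: G5/E5 m3 -> E4/B4 P5 similar
  R7 @ bar6.0: G5->E4 leap 15st
  R1 @ bar7.0: E4/B4 P5 -> A4/E5 P5 similar
  R2 @ bar7.0: G3/E4 M6 -> A3/A4 P8 similar
  R2 @ bar7.0: G3/B4 M3 -> A3/E5 P5 similar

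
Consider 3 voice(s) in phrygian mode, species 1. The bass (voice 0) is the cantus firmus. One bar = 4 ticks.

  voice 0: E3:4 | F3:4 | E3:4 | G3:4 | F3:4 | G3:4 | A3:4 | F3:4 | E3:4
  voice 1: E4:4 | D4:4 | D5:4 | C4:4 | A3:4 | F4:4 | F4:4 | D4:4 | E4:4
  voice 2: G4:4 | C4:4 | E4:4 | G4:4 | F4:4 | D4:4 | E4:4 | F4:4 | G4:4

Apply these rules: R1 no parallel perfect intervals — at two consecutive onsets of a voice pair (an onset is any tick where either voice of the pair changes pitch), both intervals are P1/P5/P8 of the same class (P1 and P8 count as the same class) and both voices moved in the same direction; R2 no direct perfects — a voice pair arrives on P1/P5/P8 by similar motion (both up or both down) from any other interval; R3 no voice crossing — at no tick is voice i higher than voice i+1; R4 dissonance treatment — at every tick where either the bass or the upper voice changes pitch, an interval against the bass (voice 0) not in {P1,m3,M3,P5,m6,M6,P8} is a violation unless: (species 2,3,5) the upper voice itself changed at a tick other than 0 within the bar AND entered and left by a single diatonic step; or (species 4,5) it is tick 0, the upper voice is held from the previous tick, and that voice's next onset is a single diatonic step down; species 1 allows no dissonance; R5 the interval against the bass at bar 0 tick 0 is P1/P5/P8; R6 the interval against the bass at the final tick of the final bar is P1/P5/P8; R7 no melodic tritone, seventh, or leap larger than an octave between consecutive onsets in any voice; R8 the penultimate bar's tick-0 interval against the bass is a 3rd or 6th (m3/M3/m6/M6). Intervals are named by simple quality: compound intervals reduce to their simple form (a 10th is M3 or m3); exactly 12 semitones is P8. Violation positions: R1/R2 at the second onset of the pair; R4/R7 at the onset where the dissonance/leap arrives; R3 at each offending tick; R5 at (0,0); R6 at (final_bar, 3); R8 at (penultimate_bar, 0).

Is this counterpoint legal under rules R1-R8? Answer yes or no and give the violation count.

bar 0: v0=E3 v1=E4 v2=G4 (m3)
bar 1: v0=F3 v1=D4 v2=C4 (P5)
bar 2: v0=E3 v1=D5 v2=E4 (P8)
bar 3: v0=G3 v1=C4 v2=G4 (P8)
bar 4: v0=F3 v1=A3 v2=F4 (P8)
bar 5: v0=G3 v1=F4 v2=D4 (P5)
bar 6: v0=A3 v1=F4 v2=E4 (P5)
bar 7: v0=F3 v1=D4 v2=F4 (P8)
bar 8: v0=E3 v1=E4 v2=G4 (m3)
  R5 @ bar0.0: opens on m3
  R3 @ bar1.0: D4 above C4
  R3 @ bar1.1: D4 above C4
  R3 @ bar1.2: D4 above C4
  R3 @ bar1.3: D4 above C4
  R3 @ bar2.0: D5 above E4
  R4 @ bar2.0: E3/D5 m7 untreated
  R3 @ bar2.1: D5 above E4
  R3 @ bar2.2: D5 above E4
  R3 @ bar2.3: D5 above E4
  R1 @ bar3.0: E3/E4 P8 -> G3/G4 P8 similar
  R4 @ bar3.0: G3/C4 P4 untreated
  R7 @ bar3.0: D5->C4 leap 14st
  R1 @ bar4.0: G3/G4 P8 -> F3/F4 P8 similar
  R3 @ bar5.0: F4 above D4
  R4 @ bar5.0: G3/F4 m7 untreated
  R3 @ bar5.1: F4 above D4
  R3 @ bar5.2: F4 above D4
  R3 @ bar5.3: F4 above D4
  R1 @ bar6.0: G3/D4 P5 -> A3/E4 P5 similar
  R3 @ bar6.0: F4 above E4
  R3 @ bar6.1: F4 above E4
  R3 @ bar6.2: F4 above E4
  R3 @ bar6.3: F4 above E4
  R8 @ bar7.0: penult P8 not 3rd/6th
  R6 @ bar8.3: closes on m3

No (26 violations)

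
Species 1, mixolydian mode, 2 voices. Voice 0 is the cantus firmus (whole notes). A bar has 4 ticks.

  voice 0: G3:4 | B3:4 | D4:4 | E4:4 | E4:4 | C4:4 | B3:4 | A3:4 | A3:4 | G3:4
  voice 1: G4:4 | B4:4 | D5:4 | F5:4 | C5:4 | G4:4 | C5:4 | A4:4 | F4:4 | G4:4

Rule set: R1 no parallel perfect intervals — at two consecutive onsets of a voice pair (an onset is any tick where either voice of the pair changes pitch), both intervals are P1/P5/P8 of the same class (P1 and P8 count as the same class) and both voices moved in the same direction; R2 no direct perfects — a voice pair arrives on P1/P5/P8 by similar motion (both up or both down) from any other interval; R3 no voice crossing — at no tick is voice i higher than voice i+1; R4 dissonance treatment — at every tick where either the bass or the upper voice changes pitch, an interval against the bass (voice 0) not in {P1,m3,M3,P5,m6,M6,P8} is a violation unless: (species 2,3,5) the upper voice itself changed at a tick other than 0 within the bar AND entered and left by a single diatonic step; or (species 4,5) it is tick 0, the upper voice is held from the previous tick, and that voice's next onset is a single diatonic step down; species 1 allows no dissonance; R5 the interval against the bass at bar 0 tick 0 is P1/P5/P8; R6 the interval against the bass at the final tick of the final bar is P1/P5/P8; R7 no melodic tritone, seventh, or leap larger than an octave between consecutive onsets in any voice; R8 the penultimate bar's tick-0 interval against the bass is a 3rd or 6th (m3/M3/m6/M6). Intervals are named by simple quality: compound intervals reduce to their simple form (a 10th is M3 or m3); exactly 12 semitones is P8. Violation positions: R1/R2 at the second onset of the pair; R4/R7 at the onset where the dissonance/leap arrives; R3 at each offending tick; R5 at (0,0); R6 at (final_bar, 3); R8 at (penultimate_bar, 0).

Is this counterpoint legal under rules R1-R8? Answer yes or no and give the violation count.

bar 0: v0=G3 v1=G4 (P8)
bar 1: v0=B3 v1=B4 (P8)
bar 2: v0=D4 v1=D5 (P8)
bar 3: v0=E4 v1=F5 (m2)
bar 4: v0=E4 v1=C5 (m6)
bar 5: v0=C4 v1=G4 (P5)
bar 6: v0=B3 v1=C5 (m2)
bar 7: v0=A3 v1=A4 (P8)
bar 8: v0=A3 v1=F4 (m6)
bar 9: v0=G3 v1=G4 (P8)
  R1 @ bar1.0: G3/G4 P8 -> B3/B4 P8 similar
  R1 @ bar2.0: B3/B4 P8 -> D4/D5 P8 similar
  R4 @ bar3.0: E4/F5 m2 untreated
  R2 @ bar5.0: E4/C5 m6 -> C4/G4 P5 similar
  R4 @ bar6.0: B3/C5 m2 untreated
  R2 @ bar7.0: B3/C5 m2 -> A3/A4 P8 similar

No (6 violations)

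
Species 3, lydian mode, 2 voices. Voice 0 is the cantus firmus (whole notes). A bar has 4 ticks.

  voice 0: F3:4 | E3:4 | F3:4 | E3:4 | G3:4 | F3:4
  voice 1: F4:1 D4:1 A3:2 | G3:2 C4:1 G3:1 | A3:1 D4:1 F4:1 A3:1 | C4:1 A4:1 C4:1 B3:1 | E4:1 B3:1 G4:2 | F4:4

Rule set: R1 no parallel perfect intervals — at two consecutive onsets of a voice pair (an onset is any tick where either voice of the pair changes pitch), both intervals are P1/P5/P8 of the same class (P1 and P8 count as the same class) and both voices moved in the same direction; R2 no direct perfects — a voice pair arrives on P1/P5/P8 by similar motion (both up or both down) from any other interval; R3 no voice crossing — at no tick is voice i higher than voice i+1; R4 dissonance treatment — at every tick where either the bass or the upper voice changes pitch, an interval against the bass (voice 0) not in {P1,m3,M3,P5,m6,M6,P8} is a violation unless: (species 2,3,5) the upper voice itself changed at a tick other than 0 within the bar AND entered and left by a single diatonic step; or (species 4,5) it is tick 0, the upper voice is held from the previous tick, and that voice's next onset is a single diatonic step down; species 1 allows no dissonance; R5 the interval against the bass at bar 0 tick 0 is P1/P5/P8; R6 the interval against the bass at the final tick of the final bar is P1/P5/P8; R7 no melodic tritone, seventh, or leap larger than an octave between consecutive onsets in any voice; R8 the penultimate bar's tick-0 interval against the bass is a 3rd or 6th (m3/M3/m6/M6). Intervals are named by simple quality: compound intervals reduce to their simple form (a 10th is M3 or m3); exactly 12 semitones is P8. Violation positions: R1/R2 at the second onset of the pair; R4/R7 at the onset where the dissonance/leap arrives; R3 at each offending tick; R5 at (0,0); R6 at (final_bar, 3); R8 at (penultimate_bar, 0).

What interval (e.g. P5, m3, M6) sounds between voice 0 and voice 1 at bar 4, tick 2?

P8

voice 0=G3 voice 1=G4 -> P8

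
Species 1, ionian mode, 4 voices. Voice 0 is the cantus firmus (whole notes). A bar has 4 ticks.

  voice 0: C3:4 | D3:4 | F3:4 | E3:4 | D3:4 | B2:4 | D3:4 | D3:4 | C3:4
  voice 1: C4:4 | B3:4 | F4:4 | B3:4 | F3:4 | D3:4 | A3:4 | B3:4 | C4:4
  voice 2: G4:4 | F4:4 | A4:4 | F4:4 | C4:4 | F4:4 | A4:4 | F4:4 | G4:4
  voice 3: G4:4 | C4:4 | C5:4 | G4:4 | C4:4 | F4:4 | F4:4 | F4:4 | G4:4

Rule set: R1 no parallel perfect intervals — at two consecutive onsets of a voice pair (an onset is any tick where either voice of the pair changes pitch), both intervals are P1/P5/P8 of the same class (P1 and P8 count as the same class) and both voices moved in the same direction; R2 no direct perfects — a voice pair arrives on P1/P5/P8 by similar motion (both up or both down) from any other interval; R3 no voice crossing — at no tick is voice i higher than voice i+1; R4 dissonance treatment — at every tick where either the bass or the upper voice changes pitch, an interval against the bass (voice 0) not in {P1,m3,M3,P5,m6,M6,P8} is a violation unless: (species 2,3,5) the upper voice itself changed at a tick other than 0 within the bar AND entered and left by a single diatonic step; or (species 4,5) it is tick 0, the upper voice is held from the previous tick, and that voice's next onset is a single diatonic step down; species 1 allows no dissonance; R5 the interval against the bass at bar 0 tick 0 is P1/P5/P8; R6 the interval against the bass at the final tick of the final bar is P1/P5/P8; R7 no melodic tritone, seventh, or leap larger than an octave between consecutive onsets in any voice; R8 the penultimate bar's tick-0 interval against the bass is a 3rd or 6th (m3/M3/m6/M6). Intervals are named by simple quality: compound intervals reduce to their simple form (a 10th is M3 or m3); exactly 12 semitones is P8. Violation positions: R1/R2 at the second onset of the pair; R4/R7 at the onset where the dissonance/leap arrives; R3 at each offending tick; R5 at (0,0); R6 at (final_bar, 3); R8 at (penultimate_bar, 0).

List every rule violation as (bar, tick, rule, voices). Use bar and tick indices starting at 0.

bar 0: v0=C3 v1=C4 v2=G4 v3=G4 downbeat P5
bar 1: v0=D3 v1=B3 v2=F4 v3=C4 downbeat m7
bar 2: v0=F3 v1=F4 v2=A4 v3=C5 downbeat P5
bar 3: v0=E3 v1=B3 v2=F4 v3=G4 downbeat m3
bar 4: v0=D3 v1=F3 v2=C4 v3=C4 downbeat m7
bar 5: v0=B2 v1=D3 v2=F4 v3=F4 downbeat TT
bar 6: v0=D3 v1=A3 v2=A4 v3=F4 downbeat m3
bar 7: v0=D3 v1=B3 v2=F4 v3=F4 downbeat m3
bar 8: v0=C3 v1=C4 v2=G4 v3=G4 downbeat P5
  -> R3 @ bar 1 tick 0 v(2, 3): F4 above C4
  -> R4 @ bar 1 tick 0 v(0, 3): D3/C4 m7 untreated
  -> R3 @ bar 1 tick 1 v(2, 3): F4 above C4
  -> R3 @ bar 1 tick 2 v(2, 3): F4 above C4
  -> R3 @ bar 1 tick 3 v(2, 3): F4 above C4
  -> R2 @ bar 2 tick 0 v(0, 1): D3/B3 M6 -> F3/F4 P8 similar
  -> R2 @ bar 2 tick 0 v(0, 3): D3/C4 m7 -> F3/C5 P5 similar
  -> R2 @ bar 2 tick 0 v(1, 3): B3/C4 m2 -> F4/C5 P5 similar
  -> R7 @ bar 2 tick 0 v(1,): B3->F4 leap 6st
  -> R2 @ bar 3 tick 0 v(0, 1): F3/F4 P8 -> E3/B3 P5 similar
  -> R4 @ bar 3 tick 0 v(0, 2): E3/F4 m2 untreated
  -> R7 @ bar 3 tick 0 v(1,): F4->B3 leap 6st
  -> R2 @ bar 4 tick 0 v(1, 2): B3/F4 TT -> F3/C4 P5 similar
  -> R2 @ bar 4 tick 0 v(1, 3): B3/G4 m6 -> F3/C4 P5 similar
  -> R2 @ bar 4 tick 0 v(2, 3): F4/G4 M2 -> C4/C4 P1 similar
  -> R4 @ bar 4 tick 0 v(0, 2): D3/C4 m7 untreated
  -> R4 @ bar 4 tick 0 v(0, 3): D3/C4 m7 untreated
  -> R7 @ bar 4 tick 0 v(1,): B3->F3 leap 6st
  -> R1 @ bar 5 tick 0 v(2, 3): C4/C4 P1 -> F4/F4 P1 similar
  -> R4 @ bar 5 tick 0 v(0, 2): B2/F4 TT untreated
  -> R4 @ bar 5 tick 0 v(0, 3): B2/F4 TT untreated
  -> R2 @ bar 6 tick 0 v(0, 1): B2/D3 m3 -> D3/A3 P5 similar
  -> R2 @ bar 6 tick 0 v(0, 2): B2/F4 TT -> D3/A4 P5 similar
  -> R2 @ bar 6 tick 0 v(1, 2): D3/F4 m3 -> A3/A4 P8 similar
  -> R3 @ bar 6 tick 0 v(2, 3): A4 above F4
  -> R3 @ bar 6 tick 1 v(2, 3): A4 above F4
  -> R3 @ bar 6 tick 2 v(2, 3): A4 above F4
  -> R3 @ bar 6 tick 3 v(2, 3): A4 above F4
  -> R1 @ bar 8 tick 0 v(2, 3): F4/F4 P1 -> G4/G4 P1 similar
  -> R2 @ bar 8 tick 0 v(1, 2): B3/F4 TT -> C4/G4 P5 similar
  -> R2 @ bar 8 tick 0 v(1, 3): B3/F4 TT -> C4/G4 P5 similar

(1, 0, R3, (2, 3))
(1, 0, R4, (0, 3))
(1, 1, R3, (2, 3))
(1, 2, R3, (2, 3))
(1, 3, R3, (2, 3))
(2, 0, R2, (0, 1))
(2, 0, R2, (0, 3))
(2, 0, R2, (1, 3))
(2, 0, R7, (1,))
(3, 0, R2, (0, 1))
(3, 0, R4, (0, 2))
(3, 0, R7, (1,))
(4, 0, R2, (1, 2))
(4, 0, R2, (1, 3))
(4, 0, R2, (2, 3))
(4, 0, R4, (0, 2))
(4, 0, R4, (0, 3))
(4, 0, R7, (1,))
(5, 0, R1, (2, 3))
(5, 0, R4, (0, 2))
(5, 0, R4, (0, 3))
(6, 0, R2, (0, 1))
(6, 0, R2, (0, 2))
(6, 0, R2, (1, 2))
(6, 0, R3, (2, 3))
(6, 1, R3, (2, 3))
(6, 2, R3, (2, 3))
(6, 3, R3, (2, 3))
(8, 0, R1, (2, 3))
(8, 0, R2, (1, 2))
(8, 0, R2, (1, 3))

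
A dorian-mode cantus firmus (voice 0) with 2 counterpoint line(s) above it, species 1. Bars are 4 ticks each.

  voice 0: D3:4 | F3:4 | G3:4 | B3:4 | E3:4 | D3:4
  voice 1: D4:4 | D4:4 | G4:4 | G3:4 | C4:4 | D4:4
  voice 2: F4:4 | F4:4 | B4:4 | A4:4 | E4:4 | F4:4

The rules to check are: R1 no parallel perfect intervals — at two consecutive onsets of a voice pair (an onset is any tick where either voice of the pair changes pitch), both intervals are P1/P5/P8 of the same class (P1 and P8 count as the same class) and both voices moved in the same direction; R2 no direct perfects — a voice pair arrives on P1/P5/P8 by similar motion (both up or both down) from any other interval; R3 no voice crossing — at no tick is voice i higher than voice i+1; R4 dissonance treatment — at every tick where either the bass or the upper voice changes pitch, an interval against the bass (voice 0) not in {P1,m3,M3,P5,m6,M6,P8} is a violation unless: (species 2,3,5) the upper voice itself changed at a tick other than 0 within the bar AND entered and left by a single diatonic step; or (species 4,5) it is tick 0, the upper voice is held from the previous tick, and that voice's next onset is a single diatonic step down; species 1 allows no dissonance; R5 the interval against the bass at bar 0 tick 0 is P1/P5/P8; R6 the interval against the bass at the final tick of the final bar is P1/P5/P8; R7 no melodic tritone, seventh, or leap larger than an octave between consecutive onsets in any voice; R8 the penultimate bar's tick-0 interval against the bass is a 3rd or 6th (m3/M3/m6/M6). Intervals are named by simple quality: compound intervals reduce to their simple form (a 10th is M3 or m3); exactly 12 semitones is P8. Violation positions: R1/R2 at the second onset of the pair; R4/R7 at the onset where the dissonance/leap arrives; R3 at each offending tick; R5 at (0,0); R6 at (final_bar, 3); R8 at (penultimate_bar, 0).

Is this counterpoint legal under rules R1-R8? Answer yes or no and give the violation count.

No (11 violations)

bar 0: v0=D3 v1=D4 v2=F4 (m3)
bar 1: v0=F3 v1=D4 v2=F4 (P8)
bar 2: v0=G3 v1=G4 v2=B4 (M3)
bar 3: v0=B3 v1=G3 v2=A4 (m7)
bar 4: v0=E3 v1=C4 v2=E4 (P8)
bar 5: v0=D3 v1=D4 v2=F4 (m3)
  R5 @ bar0.0: opens on m3
  R2 @ bar2.0: F3/D4 M6 -> G3/G4 P8 similar
  R7 @ bar2.0: F4->B4 leap 6st
  R3 @ bar3.0: B3 above G3
  R4 @ bar3.0: B3/A4 m7 untreated
  R3 @ bar3.1: B3 above G3
  R3 @ bar3.2: B3 above G3
  R3 @ bar3.3: B3 above G3
  R2 @ bar4.0: B3/A4 m7 -> E3/E4 P8 similar
  R8 @ bar4.0: penult P8 not 3rd/6th
  R6 @ bar5.3: closes on m3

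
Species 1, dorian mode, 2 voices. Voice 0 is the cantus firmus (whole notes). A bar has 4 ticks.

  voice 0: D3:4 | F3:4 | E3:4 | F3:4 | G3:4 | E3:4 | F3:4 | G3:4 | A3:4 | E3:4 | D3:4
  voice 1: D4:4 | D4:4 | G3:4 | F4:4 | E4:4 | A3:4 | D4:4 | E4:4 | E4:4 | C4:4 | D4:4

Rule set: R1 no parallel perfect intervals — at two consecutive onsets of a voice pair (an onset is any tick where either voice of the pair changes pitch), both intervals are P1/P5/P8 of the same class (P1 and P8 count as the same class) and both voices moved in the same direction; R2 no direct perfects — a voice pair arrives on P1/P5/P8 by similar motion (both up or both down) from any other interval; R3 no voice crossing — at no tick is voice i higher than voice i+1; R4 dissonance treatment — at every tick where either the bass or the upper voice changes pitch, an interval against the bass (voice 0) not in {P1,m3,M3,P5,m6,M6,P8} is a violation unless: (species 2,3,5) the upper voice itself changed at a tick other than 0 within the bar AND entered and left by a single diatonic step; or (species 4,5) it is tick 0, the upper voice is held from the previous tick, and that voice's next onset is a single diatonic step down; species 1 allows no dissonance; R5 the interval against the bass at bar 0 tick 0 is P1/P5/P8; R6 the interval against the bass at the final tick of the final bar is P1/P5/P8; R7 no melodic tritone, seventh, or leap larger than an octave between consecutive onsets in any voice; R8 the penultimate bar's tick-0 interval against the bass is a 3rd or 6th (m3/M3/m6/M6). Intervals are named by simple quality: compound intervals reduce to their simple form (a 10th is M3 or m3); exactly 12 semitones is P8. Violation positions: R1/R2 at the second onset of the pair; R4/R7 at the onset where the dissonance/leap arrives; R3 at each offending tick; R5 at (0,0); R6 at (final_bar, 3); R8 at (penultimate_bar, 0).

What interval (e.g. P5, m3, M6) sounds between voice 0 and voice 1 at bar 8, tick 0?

voice 0=A3 voice 1=E4 -> P5

P5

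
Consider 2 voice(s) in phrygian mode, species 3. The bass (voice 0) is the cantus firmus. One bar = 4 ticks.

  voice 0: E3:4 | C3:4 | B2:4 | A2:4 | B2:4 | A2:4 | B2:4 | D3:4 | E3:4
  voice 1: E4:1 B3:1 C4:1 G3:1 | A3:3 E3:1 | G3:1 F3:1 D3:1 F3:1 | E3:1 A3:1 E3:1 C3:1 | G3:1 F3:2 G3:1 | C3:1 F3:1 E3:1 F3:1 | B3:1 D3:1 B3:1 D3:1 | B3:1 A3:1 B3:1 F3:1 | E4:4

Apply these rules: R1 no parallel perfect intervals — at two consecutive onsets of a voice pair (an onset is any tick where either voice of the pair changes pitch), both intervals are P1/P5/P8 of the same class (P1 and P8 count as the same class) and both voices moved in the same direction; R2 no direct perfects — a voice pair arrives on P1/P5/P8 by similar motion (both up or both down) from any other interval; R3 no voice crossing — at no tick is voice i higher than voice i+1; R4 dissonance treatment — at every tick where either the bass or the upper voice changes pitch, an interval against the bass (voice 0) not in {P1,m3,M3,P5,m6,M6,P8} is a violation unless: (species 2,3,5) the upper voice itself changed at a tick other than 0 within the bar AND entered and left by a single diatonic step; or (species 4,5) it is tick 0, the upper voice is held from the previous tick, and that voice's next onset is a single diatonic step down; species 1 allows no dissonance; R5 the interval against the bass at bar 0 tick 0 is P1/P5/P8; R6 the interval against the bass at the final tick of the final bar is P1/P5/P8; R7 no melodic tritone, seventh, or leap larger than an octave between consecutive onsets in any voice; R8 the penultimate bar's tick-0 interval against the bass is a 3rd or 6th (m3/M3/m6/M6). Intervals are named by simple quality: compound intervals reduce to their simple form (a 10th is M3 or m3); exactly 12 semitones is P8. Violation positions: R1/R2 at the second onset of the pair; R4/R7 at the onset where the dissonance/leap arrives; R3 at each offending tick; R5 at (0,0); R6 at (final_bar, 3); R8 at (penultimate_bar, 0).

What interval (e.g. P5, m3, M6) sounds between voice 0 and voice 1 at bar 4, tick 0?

m6

voice 0=B2 voice 1=G3 -> m6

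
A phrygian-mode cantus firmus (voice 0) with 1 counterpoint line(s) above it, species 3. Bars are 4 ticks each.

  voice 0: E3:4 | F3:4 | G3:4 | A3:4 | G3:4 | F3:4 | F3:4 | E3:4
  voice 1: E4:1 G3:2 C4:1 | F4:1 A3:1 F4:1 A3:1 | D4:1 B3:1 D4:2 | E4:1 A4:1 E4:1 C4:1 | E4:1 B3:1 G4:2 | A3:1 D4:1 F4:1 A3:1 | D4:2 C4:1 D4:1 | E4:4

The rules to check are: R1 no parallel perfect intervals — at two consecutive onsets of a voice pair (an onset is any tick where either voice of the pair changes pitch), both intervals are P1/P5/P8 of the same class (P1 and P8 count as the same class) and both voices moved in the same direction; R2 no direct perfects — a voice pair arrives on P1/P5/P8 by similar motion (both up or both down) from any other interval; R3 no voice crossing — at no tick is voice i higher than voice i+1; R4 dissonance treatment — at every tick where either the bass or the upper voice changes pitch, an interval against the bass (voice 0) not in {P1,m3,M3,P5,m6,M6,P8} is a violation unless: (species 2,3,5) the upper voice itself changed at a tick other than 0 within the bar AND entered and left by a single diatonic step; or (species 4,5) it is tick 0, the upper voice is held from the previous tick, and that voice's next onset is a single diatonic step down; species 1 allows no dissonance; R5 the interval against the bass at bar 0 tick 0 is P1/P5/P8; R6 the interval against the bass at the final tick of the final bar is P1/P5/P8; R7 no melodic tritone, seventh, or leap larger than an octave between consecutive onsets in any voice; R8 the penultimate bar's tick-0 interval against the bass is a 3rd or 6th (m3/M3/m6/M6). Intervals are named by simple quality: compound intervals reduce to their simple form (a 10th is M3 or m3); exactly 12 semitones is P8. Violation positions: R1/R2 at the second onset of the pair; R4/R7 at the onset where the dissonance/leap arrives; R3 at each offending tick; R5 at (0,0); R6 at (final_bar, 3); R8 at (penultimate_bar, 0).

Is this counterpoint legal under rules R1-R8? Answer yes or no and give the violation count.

No (4 violations)

bar 0: v0=E3 v1=E4 (P8)
bar 1: v0=F3 v1=F4 (P8)
bar 2: v0=G3 v1=D4 (P5)
bar 3: v0=A3 v1=E4 (P5)
bar 4: v0=G3 v1=E4 (M6)
bar 5: v0=F3 v1=A3 (M3)
bar 6: v0=F3 v1=D4 (M6)
bar 7: v0=E3 v1=E4 (P8)
  R2 @ bar1.0: E3/C4 m6 -> F3/F4 P8 similar
  R2 @ bar2.0: F3/A3 M3 -> G3/D4 P5 similar
  R1 @ bar3.0: G3/D4 P5 -> A3/E4 P5 similar
  R7 @ bar5.0: G4->A3 leap 10st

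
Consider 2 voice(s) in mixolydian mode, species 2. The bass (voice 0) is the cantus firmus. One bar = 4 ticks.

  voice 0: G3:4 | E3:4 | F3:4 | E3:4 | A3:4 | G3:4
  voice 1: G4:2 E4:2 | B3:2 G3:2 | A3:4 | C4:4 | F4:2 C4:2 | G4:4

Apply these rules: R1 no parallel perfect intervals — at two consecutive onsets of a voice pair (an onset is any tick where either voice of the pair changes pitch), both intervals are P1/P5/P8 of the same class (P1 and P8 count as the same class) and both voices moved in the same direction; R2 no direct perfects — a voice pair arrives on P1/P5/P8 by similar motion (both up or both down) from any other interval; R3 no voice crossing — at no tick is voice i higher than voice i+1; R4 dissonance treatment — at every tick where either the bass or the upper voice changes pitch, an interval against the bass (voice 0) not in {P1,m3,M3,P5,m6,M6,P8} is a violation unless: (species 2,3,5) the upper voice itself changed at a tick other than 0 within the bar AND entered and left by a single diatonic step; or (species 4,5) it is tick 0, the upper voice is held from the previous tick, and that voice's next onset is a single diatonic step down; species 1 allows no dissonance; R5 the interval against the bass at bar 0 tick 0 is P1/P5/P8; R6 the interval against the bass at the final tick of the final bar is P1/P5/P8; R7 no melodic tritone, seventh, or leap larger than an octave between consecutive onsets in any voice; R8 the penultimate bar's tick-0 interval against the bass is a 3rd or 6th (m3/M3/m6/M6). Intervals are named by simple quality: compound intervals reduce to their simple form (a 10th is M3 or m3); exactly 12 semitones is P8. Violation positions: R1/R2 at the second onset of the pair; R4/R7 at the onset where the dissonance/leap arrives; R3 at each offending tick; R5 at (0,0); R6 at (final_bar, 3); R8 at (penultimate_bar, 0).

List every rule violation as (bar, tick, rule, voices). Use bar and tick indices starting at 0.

bar 0: v0=G3 v1=G4 downbeat P8
bar 1: v0=E3 v1=B3 downbeat P5
bar 2: v0=F3 v1=A3 downbeat M3
bar 3: v0=E3 v1=C4 downbeat m6
bar 4: v0=A3 v1=F4 downbeat m6
bar 5: v0=G3 v1=G4 downbeat P8
  -> R2 @ bar 1 tick 0 v(0, 1): G3/E4 M6 -> E3/B3 P5 similar

(1, 0, R2, (0, 1))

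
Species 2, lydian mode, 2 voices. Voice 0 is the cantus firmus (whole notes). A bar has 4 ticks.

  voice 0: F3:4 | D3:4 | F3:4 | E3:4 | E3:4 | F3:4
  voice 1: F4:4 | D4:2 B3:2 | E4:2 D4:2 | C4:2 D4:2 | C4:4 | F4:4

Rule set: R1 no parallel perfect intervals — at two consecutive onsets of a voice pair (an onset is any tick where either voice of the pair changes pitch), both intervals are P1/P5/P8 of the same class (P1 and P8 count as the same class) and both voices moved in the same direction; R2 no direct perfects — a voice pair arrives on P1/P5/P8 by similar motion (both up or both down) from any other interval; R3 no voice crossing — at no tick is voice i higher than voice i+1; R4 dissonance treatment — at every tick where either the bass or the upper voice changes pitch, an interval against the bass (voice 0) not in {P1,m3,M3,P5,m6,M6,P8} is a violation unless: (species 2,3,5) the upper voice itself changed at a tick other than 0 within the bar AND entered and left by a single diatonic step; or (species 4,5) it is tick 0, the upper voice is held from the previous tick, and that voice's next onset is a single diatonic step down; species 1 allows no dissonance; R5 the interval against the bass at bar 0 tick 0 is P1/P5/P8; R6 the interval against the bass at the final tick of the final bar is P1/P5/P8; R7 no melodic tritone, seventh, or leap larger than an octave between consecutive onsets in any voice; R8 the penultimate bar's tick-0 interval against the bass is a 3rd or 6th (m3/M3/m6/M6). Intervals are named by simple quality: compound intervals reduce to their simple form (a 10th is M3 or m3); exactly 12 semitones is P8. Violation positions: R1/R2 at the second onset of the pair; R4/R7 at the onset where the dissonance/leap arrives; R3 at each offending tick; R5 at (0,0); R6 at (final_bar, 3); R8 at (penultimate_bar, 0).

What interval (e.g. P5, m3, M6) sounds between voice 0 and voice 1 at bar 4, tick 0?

m6

voice 0=E3 voice 1=C4 -> m6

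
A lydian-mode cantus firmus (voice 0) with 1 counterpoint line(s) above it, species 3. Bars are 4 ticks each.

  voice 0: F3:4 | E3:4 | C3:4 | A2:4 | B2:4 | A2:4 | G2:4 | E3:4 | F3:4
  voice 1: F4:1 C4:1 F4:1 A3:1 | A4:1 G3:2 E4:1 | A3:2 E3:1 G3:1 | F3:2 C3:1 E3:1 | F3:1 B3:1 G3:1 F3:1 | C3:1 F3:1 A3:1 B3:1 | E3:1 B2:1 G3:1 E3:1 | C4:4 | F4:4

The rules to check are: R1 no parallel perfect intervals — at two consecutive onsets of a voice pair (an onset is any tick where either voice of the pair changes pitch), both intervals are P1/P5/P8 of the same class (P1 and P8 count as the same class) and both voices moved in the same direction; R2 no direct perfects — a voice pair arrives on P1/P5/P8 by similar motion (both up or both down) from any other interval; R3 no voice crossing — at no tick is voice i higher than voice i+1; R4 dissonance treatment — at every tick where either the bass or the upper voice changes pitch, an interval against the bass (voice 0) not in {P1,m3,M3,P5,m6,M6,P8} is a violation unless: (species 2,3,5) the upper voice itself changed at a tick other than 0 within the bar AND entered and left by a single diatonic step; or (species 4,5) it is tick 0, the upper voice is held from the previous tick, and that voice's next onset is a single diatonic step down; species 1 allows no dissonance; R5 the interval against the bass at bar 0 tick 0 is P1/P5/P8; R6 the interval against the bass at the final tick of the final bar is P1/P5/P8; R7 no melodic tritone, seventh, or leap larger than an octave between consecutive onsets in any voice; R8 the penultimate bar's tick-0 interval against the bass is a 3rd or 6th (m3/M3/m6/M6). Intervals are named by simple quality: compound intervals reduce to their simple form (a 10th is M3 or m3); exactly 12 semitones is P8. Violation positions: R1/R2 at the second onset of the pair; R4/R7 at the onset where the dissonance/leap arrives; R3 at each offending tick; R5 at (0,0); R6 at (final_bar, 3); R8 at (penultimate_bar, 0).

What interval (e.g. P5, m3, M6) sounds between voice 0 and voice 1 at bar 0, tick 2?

voice 0=F3 voice 1=F4 -> P8

P8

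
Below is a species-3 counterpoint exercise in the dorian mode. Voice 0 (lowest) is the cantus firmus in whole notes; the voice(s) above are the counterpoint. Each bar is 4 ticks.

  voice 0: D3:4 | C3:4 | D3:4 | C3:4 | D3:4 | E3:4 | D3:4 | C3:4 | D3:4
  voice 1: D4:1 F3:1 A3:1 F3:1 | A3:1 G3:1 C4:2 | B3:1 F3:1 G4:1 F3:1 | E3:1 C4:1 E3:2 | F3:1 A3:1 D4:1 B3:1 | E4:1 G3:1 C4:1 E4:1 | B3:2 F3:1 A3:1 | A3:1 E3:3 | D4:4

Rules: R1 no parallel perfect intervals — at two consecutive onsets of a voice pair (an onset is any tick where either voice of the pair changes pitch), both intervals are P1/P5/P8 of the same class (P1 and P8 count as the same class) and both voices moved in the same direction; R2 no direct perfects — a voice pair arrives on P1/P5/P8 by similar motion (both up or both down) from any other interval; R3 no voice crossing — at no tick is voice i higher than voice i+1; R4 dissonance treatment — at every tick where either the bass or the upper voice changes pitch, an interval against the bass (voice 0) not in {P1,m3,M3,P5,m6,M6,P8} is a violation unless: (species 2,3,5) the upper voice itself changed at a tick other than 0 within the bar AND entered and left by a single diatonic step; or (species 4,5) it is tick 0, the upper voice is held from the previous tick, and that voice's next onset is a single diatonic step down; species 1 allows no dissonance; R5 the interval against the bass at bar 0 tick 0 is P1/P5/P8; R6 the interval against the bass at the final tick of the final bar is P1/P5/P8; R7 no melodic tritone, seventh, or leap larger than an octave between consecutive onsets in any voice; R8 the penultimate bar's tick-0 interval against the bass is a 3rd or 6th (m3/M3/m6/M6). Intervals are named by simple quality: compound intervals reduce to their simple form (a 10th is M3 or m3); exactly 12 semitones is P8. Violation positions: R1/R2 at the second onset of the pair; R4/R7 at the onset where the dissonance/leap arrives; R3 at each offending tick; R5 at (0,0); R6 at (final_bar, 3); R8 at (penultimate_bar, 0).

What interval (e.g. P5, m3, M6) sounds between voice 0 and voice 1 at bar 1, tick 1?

P5

voice 0=C3 voice 1=G3 -> P5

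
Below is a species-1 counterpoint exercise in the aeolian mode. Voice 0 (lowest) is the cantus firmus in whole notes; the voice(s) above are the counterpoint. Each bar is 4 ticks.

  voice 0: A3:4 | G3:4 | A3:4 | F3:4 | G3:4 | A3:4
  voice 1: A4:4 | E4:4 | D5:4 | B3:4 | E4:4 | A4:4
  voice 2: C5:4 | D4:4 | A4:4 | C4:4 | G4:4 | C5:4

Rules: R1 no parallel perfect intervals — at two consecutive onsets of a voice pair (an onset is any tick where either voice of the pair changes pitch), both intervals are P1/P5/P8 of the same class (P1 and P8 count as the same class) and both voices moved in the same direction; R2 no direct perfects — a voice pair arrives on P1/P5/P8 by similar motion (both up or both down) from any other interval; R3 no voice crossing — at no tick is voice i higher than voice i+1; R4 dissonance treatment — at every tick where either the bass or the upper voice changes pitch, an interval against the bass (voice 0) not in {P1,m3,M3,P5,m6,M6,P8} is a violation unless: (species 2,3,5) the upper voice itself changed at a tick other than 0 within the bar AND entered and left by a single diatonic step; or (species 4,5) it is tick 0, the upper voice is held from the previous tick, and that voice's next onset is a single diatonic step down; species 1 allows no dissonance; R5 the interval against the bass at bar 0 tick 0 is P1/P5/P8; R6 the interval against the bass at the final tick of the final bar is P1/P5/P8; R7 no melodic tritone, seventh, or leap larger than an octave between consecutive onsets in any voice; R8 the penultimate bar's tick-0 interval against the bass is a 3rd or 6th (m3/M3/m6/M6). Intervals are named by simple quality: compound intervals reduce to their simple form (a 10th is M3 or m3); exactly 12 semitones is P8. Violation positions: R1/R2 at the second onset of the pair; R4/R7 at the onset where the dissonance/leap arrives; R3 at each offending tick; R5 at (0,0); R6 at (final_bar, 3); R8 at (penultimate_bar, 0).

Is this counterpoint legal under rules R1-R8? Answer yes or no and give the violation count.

bar 0: v0=A3 v1=A4 v2=C5 (m3)
bar 1: v0=G3 v1=E4 v2=D4 (P5)
bar 2: v0=A3 v1=D5 v2=A4 (P8)
bar 3: v0=F3 v1=B3 v2=C4 (P5)
bar 4: v0=G3 v1=E4 v2=G4 (P8)
bar 5: v0=A3 v1=A4 v2=C5 (m3)
  R5 @ bar0.0: opens on m3
  R2 @ bar1.0: A3/C5 m3 -> G3/D4 P5 similar
  R3 @ bar1.0: E4 above D4
  R7 @ bar1.0: C5->D4 leap 10st
  R3 @ bar1.1: E4 above D4
  R3 @ bar1.2: E4 above D4
  R3 @ bar1.3: E4 above D4
  R2 @ bar2.0: G3/D4 P5 -> A3/A4 P8 similar
  R3 @ bar2.0: D5 above A4
  R4 @ bar2.0: A3/D5 P4 untreated
  R7 @ bar2.0: E4->D5 leap 10st
  R3 @ bar2.1: D5 above A4
  R3 @ bar2.2: D5 above A4
  R3 @ bar2.3: D5 above A4
  R2 @ bar3.0: A3/A4 P8 -> F3/C4 P5 similar
  R4 @ bar3.0: F3/B3 TT untreated
  R7 @ bar3.0: D5->B3 leap 15st
  R2 @ bar4.0: F3/C4 P5 -> G3/G4 P8 similar
  R8 @ bar4.0: penult P8 not 3rd/6th
  R2 @ bar5.0: G3/E4 M6 -> A3/A4 P8 similar
  R6 @ bar5.3: closes on m3

No (21 violations)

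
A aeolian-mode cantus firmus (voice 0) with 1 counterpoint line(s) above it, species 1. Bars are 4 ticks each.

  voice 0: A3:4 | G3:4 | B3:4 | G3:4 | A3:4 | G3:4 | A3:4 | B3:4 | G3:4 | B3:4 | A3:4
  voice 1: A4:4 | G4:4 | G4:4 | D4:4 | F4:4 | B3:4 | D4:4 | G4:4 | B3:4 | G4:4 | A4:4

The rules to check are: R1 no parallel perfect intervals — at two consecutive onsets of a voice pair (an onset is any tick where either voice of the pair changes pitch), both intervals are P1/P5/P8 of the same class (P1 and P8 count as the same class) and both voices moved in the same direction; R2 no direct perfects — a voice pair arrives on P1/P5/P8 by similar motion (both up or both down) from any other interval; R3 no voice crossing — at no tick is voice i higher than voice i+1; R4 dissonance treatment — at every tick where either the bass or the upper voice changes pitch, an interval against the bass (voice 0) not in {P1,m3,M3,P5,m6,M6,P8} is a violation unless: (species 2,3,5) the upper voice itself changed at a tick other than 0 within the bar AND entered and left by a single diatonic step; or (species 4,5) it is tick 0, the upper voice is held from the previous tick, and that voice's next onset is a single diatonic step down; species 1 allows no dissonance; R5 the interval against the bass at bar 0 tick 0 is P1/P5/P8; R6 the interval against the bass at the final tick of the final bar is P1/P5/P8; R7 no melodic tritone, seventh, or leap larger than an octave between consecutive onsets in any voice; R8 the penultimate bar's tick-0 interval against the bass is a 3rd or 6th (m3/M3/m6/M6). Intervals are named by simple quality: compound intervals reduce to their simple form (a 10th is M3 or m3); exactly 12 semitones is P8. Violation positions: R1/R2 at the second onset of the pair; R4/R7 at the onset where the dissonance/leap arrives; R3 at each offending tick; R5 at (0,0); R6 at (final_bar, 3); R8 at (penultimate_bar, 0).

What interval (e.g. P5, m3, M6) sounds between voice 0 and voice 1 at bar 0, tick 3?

P8

voice 0=A3 voice 1=A4 -> P8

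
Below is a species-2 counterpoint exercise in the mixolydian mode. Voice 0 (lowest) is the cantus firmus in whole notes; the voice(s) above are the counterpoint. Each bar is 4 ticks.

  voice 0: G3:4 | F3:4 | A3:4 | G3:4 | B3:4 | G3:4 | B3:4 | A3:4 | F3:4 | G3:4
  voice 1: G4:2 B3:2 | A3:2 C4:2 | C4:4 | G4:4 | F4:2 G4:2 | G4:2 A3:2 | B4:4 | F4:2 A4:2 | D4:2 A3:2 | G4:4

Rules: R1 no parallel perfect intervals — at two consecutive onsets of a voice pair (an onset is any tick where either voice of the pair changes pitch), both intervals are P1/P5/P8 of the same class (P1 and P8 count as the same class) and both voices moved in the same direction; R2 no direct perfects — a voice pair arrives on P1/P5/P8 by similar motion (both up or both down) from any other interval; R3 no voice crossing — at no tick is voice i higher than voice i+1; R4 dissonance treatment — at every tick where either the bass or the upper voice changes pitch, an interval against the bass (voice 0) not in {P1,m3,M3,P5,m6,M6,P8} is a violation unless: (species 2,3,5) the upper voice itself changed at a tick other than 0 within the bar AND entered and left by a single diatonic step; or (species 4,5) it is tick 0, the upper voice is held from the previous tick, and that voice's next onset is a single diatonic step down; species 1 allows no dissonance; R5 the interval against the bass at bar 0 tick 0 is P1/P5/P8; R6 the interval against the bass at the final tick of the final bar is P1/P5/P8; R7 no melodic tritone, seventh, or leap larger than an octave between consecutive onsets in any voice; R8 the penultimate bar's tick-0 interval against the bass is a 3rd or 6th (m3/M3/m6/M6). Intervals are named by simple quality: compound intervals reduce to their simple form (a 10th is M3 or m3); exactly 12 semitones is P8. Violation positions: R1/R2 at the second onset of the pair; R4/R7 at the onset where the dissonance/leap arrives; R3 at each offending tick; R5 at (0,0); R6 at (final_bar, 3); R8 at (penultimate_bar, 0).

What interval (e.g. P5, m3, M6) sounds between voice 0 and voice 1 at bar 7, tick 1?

m6

voice 0=A3 voice 1=F4 -> m6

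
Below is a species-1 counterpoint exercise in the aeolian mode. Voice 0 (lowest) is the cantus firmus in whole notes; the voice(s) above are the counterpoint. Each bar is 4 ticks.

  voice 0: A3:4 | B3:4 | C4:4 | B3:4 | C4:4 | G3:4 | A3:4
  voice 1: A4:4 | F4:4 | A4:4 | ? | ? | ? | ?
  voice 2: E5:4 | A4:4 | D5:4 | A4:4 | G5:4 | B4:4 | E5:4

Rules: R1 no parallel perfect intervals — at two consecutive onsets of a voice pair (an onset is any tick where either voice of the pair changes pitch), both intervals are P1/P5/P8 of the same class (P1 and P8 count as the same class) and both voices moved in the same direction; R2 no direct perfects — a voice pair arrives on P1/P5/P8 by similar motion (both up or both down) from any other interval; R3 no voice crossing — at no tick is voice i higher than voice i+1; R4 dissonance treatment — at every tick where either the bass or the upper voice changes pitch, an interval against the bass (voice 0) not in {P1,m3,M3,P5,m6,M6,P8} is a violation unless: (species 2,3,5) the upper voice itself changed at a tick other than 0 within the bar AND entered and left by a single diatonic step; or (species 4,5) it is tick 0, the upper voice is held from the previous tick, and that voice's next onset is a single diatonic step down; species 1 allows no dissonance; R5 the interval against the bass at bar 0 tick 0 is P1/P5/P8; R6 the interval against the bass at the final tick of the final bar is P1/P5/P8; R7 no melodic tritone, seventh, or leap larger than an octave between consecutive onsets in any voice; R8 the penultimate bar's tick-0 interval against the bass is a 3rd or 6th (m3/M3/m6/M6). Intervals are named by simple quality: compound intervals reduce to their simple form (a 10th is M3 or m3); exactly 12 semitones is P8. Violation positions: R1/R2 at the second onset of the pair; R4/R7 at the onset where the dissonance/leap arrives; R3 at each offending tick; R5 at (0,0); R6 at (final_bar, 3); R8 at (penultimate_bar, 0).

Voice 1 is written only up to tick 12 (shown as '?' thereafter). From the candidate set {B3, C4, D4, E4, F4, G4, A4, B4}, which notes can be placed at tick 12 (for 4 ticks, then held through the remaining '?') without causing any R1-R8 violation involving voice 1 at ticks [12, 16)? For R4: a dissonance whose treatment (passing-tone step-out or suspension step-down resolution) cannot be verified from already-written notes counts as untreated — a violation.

B3: violates R2,R7
C4: violates R4
D4: violates R2
E4: violates R4
F4: violates R4
G4: legal
A4: violates R4
B4: violates R3

{G4}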